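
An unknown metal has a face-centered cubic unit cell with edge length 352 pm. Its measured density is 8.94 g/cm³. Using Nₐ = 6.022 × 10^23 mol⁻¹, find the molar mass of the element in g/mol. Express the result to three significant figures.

An FCC cell has Z = 4 atoms; a = 3.520 × 10^-8 cm.
M = ρ·N_A·a³/Z = 8.94 × 6.022 × 10²³ × 4.361 × 10^-23 / 4 = 58.7 g/mol.

58.7 g/mol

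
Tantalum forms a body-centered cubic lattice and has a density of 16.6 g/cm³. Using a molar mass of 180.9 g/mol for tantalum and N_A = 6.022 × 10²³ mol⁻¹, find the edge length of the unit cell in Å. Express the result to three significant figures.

With Z = 2 atoms per BCC cell, a³ = Z·M/(N_A·ρ) = 2 × 180.9 / (6.022 × 10²³ × 16.60 g/cm³) = 3.619 × 10^-23 cm³.
a = (3.619 × 10^-23)^(1/3) = 3.308 × 10^-8 cm = 3.31 Å.

3.31 Å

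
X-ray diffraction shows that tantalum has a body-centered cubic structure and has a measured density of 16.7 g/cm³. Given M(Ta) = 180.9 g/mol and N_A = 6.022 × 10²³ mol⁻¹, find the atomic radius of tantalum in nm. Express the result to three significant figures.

For a BCC cell (Z = 2), a³ = Z·M/(N_A·ρ) = 2 × 180.9 / (6.022 × 10²³ × 16.70) = 3.598 × 10^-23 cm³, so a = 3.301 × 10^-8 cm = 0.3301 nm.
Atoms touch along the body diagonal, so √3·a = 4r, so r = 0.4330 × a = 0.143 nm.

0.143 nm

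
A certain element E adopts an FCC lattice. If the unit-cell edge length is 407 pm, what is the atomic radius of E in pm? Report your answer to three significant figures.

In an FCC lattice, atoms touch along the face diagonal, so √2·a = 4r.
r = √2·a/4 = 1.4142 × 407 / 4 = 144 pm.

144 pm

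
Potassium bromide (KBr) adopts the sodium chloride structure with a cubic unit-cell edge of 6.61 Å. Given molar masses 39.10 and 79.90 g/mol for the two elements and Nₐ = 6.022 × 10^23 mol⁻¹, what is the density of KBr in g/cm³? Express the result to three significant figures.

2.74 g/cm³

The sodium chloride structure contains Z = 4 formula units per cell; M(KBr) = 39.10 + 79.90 = 119.0 g/mol.
a³ = (6.610 × 10^-8 cm)³ = 2.888 × 10^-22 cm³.
ρ = 4 × 119.0 / (6.022 × 10²³ × 2.888 × 10^-22) = 2.737 g/cm³.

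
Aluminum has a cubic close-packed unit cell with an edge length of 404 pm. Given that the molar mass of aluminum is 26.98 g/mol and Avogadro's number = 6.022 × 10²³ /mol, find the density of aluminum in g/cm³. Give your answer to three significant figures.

2.72 g/cm³

An FCC unit cell contains Z = 4 atoms.
Cell volume: a³ = (404 pm)³ = (4.040 × 10^-8 cm)³ = 6.594 × 10^-23 cm³.
ρ = Z·M/(N_A·a³) = 4 × 26.98 / (6.022 × 10²³ × 6.594 × 10^-23) = 2.718 g/cm³.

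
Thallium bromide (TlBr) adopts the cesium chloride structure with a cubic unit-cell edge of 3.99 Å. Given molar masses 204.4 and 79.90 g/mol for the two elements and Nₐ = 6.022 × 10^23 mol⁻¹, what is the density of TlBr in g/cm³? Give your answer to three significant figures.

The cesium chloride structure contains Z = 1 formula unit per cell; M(TlBr) = 204.4 + 79.90 = 284.3 g/mol.
a³ = (3.990 × 10^-8 cm)³ = 6.352 × 10^-23 cm³.
ρ = 1 × 284.3 / (6.022 × 10²³ × 6.352 × 10^-23) = 7.432 g/cm³.

7.43 g/cm³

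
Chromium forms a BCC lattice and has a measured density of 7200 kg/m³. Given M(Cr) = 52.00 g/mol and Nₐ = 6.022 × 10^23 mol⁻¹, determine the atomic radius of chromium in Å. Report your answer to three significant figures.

1.25 Å

For a BCC cell (Z = 2), a³ = Z·M/(N_A·ρ) = 2 × 52.00 / (6.022 × 10²³ × 7.200) = 2.399 × 10^-23 cm³, so a = 2.884 × 10^-8 cm = 2.884 Å.
Atoms touch along the body diagonal, so √3·a = 4r, so r = 0.4330 × a = 1.25 Å.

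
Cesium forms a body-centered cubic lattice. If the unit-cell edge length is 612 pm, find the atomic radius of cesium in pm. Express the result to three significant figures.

265 pm

In a BCC lattice, atoms touch along the body diagonal, so √3·a = 4r.
r = √3·a/4 = 1.7321 × 612 / 4 = 265 pm.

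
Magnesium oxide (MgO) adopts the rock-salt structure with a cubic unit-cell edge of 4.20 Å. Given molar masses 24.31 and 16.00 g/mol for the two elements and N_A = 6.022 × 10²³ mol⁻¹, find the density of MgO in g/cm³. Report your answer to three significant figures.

The rock-salt structure contains Z = 4 formula units per cell; M(MgO) = 24.31 + 16.00 = 40.31 g/mol.
a³ = (4.200 × 10^-8 cm)³ = 7.409 × 10^-23 cm³.
ρ = 4 × 40.31 / (6.022 × 10²³ × 7.409 × 10^-23) = 3.614 g/cm³.

3.61 g/cm³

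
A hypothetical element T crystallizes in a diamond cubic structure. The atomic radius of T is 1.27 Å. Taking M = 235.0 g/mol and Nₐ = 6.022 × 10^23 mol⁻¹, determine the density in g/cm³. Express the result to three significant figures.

15.5 g/cm³

In a diamond cubic lattice, nearest neighbors lie along the body diagonal with √3·a = 8r, giving a = 5.866 Å = 5.866 × 10^-8 cm.
With Z = 8, ρ = Z·M/(N_A·a³) = 8 × 235.0 / (6.022 × 10²³ × 2.018 × 10^-22) = 15.47 g/cm³.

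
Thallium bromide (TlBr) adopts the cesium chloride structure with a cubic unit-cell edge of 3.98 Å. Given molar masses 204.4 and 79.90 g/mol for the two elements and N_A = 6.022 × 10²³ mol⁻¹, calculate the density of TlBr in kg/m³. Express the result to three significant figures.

The cesium chloride structure contains Z = 1 formula unit per cell; M(TlBr) = 204.4 + 79.90 = 284.3 g/mol.
a³ = (3.980 × 10^-8 cm)³ = 6.304 × 10^-23 cm³.
ρ = 1 × 284.3 / (6.022 × 10²³ × 6.304 × 10^-23) = 7.488 g/cm³ = 7490 kg/m³.

7490 kg/m³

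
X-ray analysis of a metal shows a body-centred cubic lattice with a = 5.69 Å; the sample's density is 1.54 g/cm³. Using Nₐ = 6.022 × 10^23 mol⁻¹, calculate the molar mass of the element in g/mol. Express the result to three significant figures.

A BCC cell has Z = 2 atoms; a = 5.690 × 10^-8 cm.
M = ρ·N_A·a³/Z = 1.54 × 6.022 × 10²³ × 1.842 × 10^-22 / 2 = 85.4 g/mol.

85.4 g/mol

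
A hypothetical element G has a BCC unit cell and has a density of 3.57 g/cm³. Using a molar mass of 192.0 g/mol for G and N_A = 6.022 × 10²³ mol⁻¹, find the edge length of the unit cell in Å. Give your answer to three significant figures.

With Z = 2 atoms per BCC cell, a³ = Z·M/(N_A·ρ) = 2 × 192.0 / (6.022 × 10²³ × 3.570 g/cm³) = 1.786 × 10^-22 cm³.
a = (1.786 × 10^-22)^(1/3) = 5.632 × 10^-8 cm = 5.63 Å.

5.63 Å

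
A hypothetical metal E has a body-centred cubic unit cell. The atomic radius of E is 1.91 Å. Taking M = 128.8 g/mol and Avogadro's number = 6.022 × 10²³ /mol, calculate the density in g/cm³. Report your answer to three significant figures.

4.98 g/cm³

In a BCC lattice, atoms touch along the body diagonal, so √3·a = 4r, giving a = 4.411 Å = 4.411 × 10^-8 cm.
With Z = 2, ρ = Z·M/(N_A·a³) = 2 × 128.8 / (6.022 × 10²³ × 8.582 × 10^-23) = 4.984 g/cm³.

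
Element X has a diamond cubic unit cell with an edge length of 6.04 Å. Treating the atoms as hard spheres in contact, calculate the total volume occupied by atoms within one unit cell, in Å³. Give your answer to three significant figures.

74.9 Å³

In a diamond cubic lattice nearest neighbors lie along the body diagonal with √3·a = 8r, so r = 0.2165a = 1.308 Å.
V_atoms = Z × (4/3)πr³ = 8 × (4/3)π × (1.308)³ = 74.9 Å³.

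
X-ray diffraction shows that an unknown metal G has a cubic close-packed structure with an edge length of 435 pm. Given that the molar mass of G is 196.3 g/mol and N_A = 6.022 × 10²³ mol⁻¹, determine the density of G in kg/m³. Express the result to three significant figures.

An FCC unit cell contains Z = 4 atoms.
Cell volume: a³ = (435 pm)³ = (4.350 × 10^-8 cm)³ = 8.231 × 10^-23 cm³.
ρ = Z·M/(N_A·a³) = 4 × 196.3 / (6.022 × 10²³ × 8.231 × 10^-23) = 15.84 g/cm³ = 15800 kg/m³.

15800 kg/m³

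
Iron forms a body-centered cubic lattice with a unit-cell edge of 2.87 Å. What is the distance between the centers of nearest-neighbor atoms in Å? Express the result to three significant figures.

In a BCC structure, atoms touch along the body diagonal, so √3·a = 4r; the nearest-neighbor distance equals 2r = 0.8660·a.
d = 0.8660 × 2.87 = 2.49 Å.

2.49 Å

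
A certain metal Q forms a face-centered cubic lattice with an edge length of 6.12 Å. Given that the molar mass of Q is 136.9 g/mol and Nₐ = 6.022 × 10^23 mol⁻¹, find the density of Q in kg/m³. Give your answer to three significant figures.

An FCC unit cell contains Z = 4 atoms.
Cell volume: a³ = (6.12 Å)³ = (6.120 × 10^-8 cm)³ = 2.292 × 10^-22 cm³.
ρ = Z·M/(N_A·a³) = 4 × 136.9 / (6.022 × 10²³ × 2.292 × 10^-22) = 3.967 g/cm³ = 3970 kg/m³.

3970 kg/m³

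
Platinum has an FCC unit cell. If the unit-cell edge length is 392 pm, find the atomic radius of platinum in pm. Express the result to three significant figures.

In an FCC lattice, atoms touch along the face diagonal, so √2·a = 4r.
r = √2·a/4 = 1.4142 × 392 / 4 = 139 pm.

139 pm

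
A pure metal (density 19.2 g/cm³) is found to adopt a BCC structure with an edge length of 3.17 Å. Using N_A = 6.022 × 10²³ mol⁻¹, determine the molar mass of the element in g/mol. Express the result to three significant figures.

A BCC cell has Z = 2 atoms; a = 3.170 × 10^-8 cm.
M = ρ·N_A·a³/Z = 19.2 × 6.022 × 10²³ × 3.186 × 10^-23 / 2 = 184 g/mol.

184 g/mol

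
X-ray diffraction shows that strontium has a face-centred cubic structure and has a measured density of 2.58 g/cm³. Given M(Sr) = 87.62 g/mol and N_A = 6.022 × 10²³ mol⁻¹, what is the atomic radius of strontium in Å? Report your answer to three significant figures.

2.15 Å

For an FCC cell (Z = 4), a³ = Z·M/(N_A·ρ) = 4 × 87.62 / (6.022 × 10²³ × 2.580) = 2.256 × 10^-22 cm³, so a = 6.087 × 10^-8 cm = 6.087 Å.
Atoms touch along the face diagonal, so √2·a = 4r, so r = 0.3536 × a = 2.15 Å.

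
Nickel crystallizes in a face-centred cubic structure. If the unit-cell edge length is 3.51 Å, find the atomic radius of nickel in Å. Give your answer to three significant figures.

In an FCC lattice, atoms touch along the face diagonal, so √2·a = 4r.
r = √2·a/4 = 1.4142 × 3.51 / 4 = 1.24 Å.

1.24 Å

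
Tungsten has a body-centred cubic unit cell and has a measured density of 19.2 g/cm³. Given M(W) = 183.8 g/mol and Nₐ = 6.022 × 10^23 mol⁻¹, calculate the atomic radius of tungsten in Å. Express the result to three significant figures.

For a BCC cell (Z = 2), a³ = Z·M/(N_A·ρ) = 2 × 183.8 / (6.022 × 10²³ × 19.20) = 3.179 × 10^-23 cm³, so a = 3.168 × 10^-8 cm = 3.168 Å.
Atoms touch along the body diagonal, so √3·a = 4r, so r = 0.4330 × a = 1.37 Å.

1.37 Å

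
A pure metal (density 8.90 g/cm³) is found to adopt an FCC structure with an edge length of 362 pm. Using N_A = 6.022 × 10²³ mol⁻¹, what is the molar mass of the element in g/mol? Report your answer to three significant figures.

An FCC cell has Z = 4 atoms; a = 3.620 × 10^-8 cm.
M = ρ·N_A·a³/Z = 8.90 × 6.022 × 10²³ × 4.744 × 10^-23 / 4 = 63.6 g/mol.

63.6 g/mol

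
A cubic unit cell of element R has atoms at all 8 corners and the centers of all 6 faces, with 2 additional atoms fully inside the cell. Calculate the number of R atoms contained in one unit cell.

6

Corner atoms are shared by 8 cells (1/8 each), face atoms by 2 (1/2 each), interior atoms are unshared.
Net atoms = 8 × 1/8 + 6 × 1/2 + 2 = 1 + 3 + 2 = 6.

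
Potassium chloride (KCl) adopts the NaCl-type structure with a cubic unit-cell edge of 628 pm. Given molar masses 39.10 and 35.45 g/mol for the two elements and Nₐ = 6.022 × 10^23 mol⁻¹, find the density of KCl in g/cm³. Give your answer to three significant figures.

The NaCl-type structure contains Z = 4 formula units per cell; M(KCl) = 39.10 + 35.45 = 74.55 g/mol.
a³ = (6.280 × 10^-8 cm)³ = 2.477 × 10^-22 cm³.
ρ = 4 × 74.55 / (6.022 × 10²³ × 2.477 × 10^-22) = 1.999 g/cm³.

2.00 g/cm³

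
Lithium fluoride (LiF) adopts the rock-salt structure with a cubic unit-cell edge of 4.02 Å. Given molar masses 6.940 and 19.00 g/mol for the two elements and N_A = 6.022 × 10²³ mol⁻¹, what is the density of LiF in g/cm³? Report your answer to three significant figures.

2.65 g/cm³

The rock-salt structure contains Z = 4 formula units per cell; M(LiF) = 6.940 + 19.00 = 25.94 g/mol.
a³ = (4.020 × 10^-8 cm)³ = 6.496 × 10^-23 cm³.
ρ = 4 × 25.94 / (6.022 × 10²³ × 6.496 × 10^-23) = 2.652 g/cm³.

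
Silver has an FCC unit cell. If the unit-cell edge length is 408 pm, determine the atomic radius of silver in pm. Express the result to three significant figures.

144 pm

In an FCC lattice, atoms touch along the face diagonal, so √2·a = 4r.
r = √2·a/4 = 1.4142 × 408 / 4 = 144 pm.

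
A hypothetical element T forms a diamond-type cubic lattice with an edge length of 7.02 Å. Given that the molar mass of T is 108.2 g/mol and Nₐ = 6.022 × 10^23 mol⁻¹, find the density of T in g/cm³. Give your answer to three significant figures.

4.15 g/cm³

A diamond cubic unit cell contains Z = 8 atoms.
Cell volume: a³ = (7.02 Å)³ = (7.020 × 10^-8 cm)³ = 3.459 × 10^-22 cm³.
ρ = Z·M/(N_A·a³) = 8 × 108.2 / (6.022 × 10²³ × 3.459 × 10^-22) = 4.155 g/cm³.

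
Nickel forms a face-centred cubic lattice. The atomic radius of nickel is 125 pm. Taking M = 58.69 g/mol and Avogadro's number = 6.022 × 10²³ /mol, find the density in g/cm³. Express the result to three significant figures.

8.82 g/cm³

In an FCC lattice, atoms touch along the face diagonal, so √2·a = 4r, giving a = 353.6 pm = 3.536 × 10^-8 cm.
With Z = 4, ρ = Z·M/(N_A·a³) = 4 × 58.69 / (6.022 × 10²³ × 4.419 × 10^-23) = 8.821 g/cm³.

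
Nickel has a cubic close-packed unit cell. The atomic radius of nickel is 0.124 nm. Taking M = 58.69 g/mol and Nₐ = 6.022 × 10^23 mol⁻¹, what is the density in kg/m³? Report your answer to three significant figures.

9040 kg/m³

In an FCC lattice, atoms touch along the face diagonal, so √2·a = 4r, giving a = 0.3507 nm = 3.507 × 10^-8 cm.
With Z = 4, ρ = Z·M/(N_A·a³) = 4 × 58.69 / (6.022 × 10²³ × 4.314 × 10^-23) = 9.036 g/cm³ = 9040 kg/m³.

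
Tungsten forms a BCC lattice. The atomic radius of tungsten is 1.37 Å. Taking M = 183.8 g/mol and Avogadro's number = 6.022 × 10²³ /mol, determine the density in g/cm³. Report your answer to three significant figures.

In a BCC lattice, atoms touch along the body diagonal, so √3·a = 4r, giving a = 3.164 Å = 3.164 × 10^-8 cm.
With Z = 2, ρ = Z·M/(N_A·a³) = 2 × 183.8 / (6.022 × 10²³ × 3.167 × 10^-23) = 19.27 g/cm³.

19.3 g/cm³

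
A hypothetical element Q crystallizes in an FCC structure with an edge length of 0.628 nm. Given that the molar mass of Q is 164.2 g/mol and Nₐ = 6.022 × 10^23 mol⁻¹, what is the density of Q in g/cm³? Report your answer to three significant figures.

4.40 g/cm³

An FCC unit cell contains Z = 4 atoms.
Cell volume: a³ = (0.628 nm)³ = (6.280 × 10^-8 cm)³ = 2.477 × 10^-22 cm³.
ρ = Z·M/(N_A·a³) = 4 × 164.2 / (6.022 × 10²³ × 2.477 × 10^-22) = 4.404 g/cm³.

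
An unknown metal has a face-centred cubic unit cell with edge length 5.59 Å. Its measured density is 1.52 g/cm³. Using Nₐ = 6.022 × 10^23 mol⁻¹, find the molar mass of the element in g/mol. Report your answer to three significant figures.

An FCC cell has Z = 4 atoms; a = 5.590 × 10^-8 cm.
M = ρ·N_A·a³/Z = 1.52 × 6.022 × 10²³ × 1.747 × 10^-22 / 4 = 40.0 g/mol.

40.0 g/mol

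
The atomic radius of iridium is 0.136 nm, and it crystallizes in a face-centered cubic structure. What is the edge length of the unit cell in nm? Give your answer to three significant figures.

In an FCC lattice, atoms touch along the face diagonal, so √2·a = 4r.
a = 4r/√2 = 4 × 0.136 / 1.4142 = 0.385 nm.

0.385 nm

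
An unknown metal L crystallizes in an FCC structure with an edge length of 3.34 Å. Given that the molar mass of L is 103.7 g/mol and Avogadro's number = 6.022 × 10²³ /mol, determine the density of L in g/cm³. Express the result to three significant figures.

18.5 g/cm³

An FCC unit cell contains Z = 4 atoms.
Cell volume: a³ = (3.34 Å)³ = (3.340 × 10^-8 cm)³ = 3.726 × 10^-23 cm³.
ρ = Z·M/(N_A·a³) = 4 × 103.7 / (6.022 × 10²³ × 3.726 × 10^-23) = 18.49 g/cm³.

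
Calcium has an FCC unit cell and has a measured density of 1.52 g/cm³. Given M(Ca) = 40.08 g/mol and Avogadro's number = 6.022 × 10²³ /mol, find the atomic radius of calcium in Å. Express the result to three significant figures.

For an FCC cell (Z = 4), a³ = Z·M/(N_A·ρ) = 4 × 40.08 / (6.022 × 10²³ × 1.520) = 1.751 × 10^-22 cm³, so a = 5.595 × 10^-8 cm = 5.595 Å.
Atoms touch along the face diagonal, so √2·a = 4r, so r = 0.3536 × a = 1.98 Å.

1.98 Å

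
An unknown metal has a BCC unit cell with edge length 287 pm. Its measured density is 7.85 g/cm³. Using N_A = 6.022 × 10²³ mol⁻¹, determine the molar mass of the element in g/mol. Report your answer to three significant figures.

55.9 g/mol

A BCC cell has Z = 2 atoms; a = 2.870 × 10^-8 cm.
M = ρ·N_A·a³/Z = 7.85 × 6.022 × 10²³ × 2.364 × 10^-23 / 2 = 55.9 g/mol.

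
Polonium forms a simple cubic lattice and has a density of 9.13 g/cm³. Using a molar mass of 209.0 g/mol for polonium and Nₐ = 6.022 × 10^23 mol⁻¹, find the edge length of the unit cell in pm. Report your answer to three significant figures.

With Z = 1 atom per simple cubic cell, a³ = Z·M/(N_A·ρ) = 1 × 209.0 / (6.022 × 10²³ × 9.130 g/cm³) = 3.801 × 10^-23 cm³.
a = (3.801 × 10^-23)^(1/3) = 3.362 × 10^-8 cm = 336 pm.

336 pm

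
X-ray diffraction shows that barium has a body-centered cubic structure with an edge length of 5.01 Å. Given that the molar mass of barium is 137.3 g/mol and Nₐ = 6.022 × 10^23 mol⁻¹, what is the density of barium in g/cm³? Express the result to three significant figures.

A BCC unit cell contains Z = 2 atoms.
Cell volume: a³ = (5.01 Å)³ = (5.010 × 10^-8 cm)³ = 1.258 × 10^-22 cm³.
ρ = Z·M/(N_A·a³) = 2 × 137.3 / (6.022 × 10²³ × 1.258 × 10^-22) = 3.626 g/cm³.

3.63 g/cm³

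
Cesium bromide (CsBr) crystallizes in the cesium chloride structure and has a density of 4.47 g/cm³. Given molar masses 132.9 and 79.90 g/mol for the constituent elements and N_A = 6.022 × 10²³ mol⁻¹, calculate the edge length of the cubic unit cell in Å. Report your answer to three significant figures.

M(CsBr) = 212.8 g/mol; Z = 1 formula unit per cell.
a³ = Z·M/(N_A·ρ) = 1 × 212.8 / (6.022 × 10²³ × 4.47) = 7.905 × 10^-23 cm³, so a = 4.292 × 10^-8 cm = 4.29 Å.

4.29 Å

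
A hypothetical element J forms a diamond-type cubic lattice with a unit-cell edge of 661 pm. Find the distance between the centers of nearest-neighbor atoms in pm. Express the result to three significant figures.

286 pm

In a diamond cubic structure, nearest neighbors lie along the body diagonal with √3·a = 8r; the nearest-neighbor distance equals 2r = 0.4330·a.
d = 0.4330 × 661 = 286 pm.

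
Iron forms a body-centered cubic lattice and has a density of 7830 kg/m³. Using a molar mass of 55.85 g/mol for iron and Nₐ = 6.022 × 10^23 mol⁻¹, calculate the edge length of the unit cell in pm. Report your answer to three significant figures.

With Z = 2 atoms per BCC cell, a³ = Z·M/(N_A·ρ) = 2 × 55.85 / (6.022 × 10²³ × 7.830 g/cm³) = 2.369 × 10^-23 cm³.
a = (2.369 × 10^-23)^(1/3) = 2.872 × 10^-8 cm = 287 pm.

287 pm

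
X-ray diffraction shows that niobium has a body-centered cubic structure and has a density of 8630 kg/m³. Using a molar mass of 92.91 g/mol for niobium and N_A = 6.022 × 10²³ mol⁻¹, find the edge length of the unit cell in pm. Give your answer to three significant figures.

329 pm

With Z = 2 atoms per BCC cell, a³ = Z·M/(N_A·ρ) = 2 × 92.91 / (6.022 × 10²³ × 8.630 g/cm³) = 3.576 × 10^-23 cm³.
a = (3.576 × 10^-23)^(1/3) = 3.294 × 10^-8 cm = 329 pm.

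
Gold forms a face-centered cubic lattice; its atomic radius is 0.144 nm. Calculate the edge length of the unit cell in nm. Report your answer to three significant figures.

In an FCC lattice, atoms touch along the face diagonal, so √2·a = 4r.
a = 4r/√2 = 4 × 0.144 / 1.4142 = 0.407 nm.

0.407 nm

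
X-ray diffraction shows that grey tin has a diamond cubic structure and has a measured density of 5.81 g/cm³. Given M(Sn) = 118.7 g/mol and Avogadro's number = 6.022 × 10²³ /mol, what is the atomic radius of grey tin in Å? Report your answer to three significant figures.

1.40 Å

For a diamond cubic cell (Z = 8), a³ = Z·M/(N_A·ρ) = 8 × 118.7 / (6.022 × 10²³ × 5.810) = 2.714 × 10^-22 cm³, so a = 6.475 × 10^-8 cm = 6.475 Å.
Nearest neighbors lie along the body diagonal with √3·a = 8r, so r = 0.2165 × a = 1.40 Å.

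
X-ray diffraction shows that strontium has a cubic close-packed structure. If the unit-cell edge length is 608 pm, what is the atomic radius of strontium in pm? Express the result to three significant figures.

In an FCC lattice, atoms touch along the face diagonal, so √2·a = 4r.
r = √2·a/4 = 1.4142 × 608 / 4 = 215 pm.

215 pm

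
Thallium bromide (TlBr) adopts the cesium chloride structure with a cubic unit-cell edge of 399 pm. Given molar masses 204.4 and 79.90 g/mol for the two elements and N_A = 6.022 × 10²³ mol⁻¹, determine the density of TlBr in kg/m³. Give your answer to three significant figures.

The cesium chloride structure contains Z = 1 formula unit per cell; M(TlBr) = 204.4 + 79.90 = 284.3 g/mol.
a³ = (3.990 × 10^-8 cm)³ = 6.352 × 10^-23 cm³.
ρ = 1 × 284.3 / (6.022 × 10²³ × 6.352 × 10^-23) = 7.432 g/cm³ = 7430 kg/m³.

7430 kg/m³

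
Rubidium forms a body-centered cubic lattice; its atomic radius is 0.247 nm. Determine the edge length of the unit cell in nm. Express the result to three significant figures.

In a BCC lattice, atoms touch along the body diagonal, so √3·a = 4r.
a = 4r/√3 = 4 × 0.247 / 1.7321 = 0.570 nm.

0.570 nm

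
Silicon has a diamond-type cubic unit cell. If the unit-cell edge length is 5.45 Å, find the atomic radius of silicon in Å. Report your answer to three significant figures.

In a diamond cubic lattice, nearest neighbors lie along the body diagonal with √3·a = 8r.
r = √3·a/8 = 1.7321 × 5.45 / 8 = 1.18 Å.

1.18 Å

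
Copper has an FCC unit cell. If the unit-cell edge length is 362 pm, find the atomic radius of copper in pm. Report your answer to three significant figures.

In an FCC lattice, atoms touch along the face diagonal, so √2·a = 4r.
r = √2·a/4 = 1.4142 × 362 / 4 = 128 pm.

128 pm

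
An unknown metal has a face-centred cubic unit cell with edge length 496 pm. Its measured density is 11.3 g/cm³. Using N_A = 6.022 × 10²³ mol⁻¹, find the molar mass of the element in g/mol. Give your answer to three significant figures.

An FCC cell has Z = 4 atoms; a = 4.960 × 10^-8 cm.
M = ρ·N_A·a³/Z = 11.3 × 6.022 × 10²³ × 1.220 × 10^-22 / 4 = 208 g/mol.

208 g/mol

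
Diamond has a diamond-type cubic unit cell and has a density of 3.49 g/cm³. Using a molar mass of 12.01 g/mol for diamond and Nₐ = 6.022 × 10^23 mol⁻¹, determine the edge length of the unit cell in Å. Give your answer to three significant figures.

3.58 Å

With Z = 8 atoms per diamond cubic cell, a³ = Z·M/(N_A·ρ) = 8 × 12.01 / (6.022 × 10²³ × 3.490 g/cm³) = 4.572 × 10^-23 cm³.
a = (4.572 × 10^-23)^(1/3) = 3.576 × 10^-8 cm = 3.58 Å.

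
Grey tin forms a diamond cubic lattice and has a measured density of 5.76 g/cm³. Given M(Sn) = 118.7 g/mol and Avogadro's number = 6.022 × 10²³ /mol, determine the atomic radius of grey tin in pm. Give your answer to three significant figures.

141 pm

For a diamond cubic cell (Z = 8), a³ = Z·M/(N_A·ρ) = 8 × 118.7 / (6.022 × 10²³ × 5.760) = 2.738 × 10^-22 cm³, so a = 6.493 × 10^-8 cm = 649.3 pm.
Nearest neighbors lie along the body diagonal with √3·a = 8r, so r = 0.2165 × a = 141 pm.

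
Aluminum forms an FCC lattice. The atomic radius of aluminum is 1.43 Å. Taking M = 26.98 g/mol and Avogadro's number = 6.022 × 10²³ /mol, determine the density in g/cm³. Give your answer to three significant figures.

2.71 g/cm³

In an FCC lattice, atoms touch along the face diagonal, so √2·a = 4r, giving a = 4.045 Å = 4.045 × 10^-8 cm.
With Z = 4, ρ = Z·M/(N_A·a³) = 4 × 26.98 / (6.022 × 10²³ × 6.617 × 10^-23) = 2.708 g/cm³.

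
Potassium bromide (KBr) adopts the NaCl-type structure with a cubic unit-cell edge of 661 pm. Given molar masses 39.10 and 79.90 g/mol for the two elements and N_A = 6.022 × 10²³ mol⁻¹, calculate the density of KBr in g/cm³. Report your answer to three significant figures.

2.74 g/cm³

The NaCl-type structure contains Z = 4 formula units per cell; M(KBr) = 39.10 + 79.90 = 119.0 g/mol.
a³ = (6.610 × 10^-8 cm)³ = 2.888 × 10^-22 cm³.
ρ = 4 × 119.0 / (6.022 × 10²³ × 2.888 × 10^-22) = 2.737 g/cm³.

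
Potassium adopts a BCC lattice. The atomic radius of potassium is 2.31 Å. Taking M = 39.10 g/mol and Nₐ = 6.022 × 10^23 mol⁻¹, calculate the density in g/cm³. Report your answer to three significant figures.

0.855 g/cm³

In a BCC lattice, atoms touch along the body diagonal, so √3·a = 4r, giving a = 5.335 Å = 5.335 × 10^-8 cm.
With Z = 2, ρ = Z·M/(N_A·a³) = 2 × 39.10 / (6.022 × 10²³ × 1.518 × 10^-22) = 0.8553 g/cm³.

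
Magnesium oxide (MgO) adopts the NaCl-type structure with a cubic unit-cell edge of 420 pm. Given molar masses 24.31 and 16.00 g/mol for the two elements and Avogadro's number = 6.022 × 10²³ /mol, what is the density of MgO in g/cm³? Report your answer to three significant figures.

3.61 g/cm³

The NaCl-type structure contains Z = 4 formula units per cell; M(MgO) = 24.31 + 16.00 = 40.31 g/mol.
a³ = (4.200 × 10^-8 cm)³ = 7.409 × 10^-23 cm³.
ρ = 4 × 40.31 / (6.022 × 10²³ × 7.409 × 10^-23) = 3.614 g/cm³.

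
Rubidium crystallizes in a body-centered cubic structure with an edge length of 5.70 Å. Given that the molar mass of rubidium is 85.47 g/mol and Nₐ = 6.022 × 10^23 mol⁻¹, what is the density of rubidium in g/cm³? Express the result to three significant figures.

1.53 g/cm³

A BCC unit cell contains Z = 2 atoms.
Cell volume: a³ = (5.70 Å)³ = (5.700 × 10^-8 cm)³ = 1.852 × 10^-22 cm³.
ρ = Z·M/(N_A·a³) = 2 × 85.47 / (6.022 × 10²³ × 1.852 × 10^-22) = 1.533 g/cm³.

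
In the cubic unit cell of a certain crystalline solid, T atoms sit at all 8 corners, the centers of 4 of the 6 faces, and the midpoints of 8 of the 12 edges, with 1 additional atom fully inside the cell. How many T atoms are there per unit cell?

Corner atoms are shared by 8 cells (1/8 each), face atoms by 2 (1/2 each), edge atoms by 4 (1/4 each), interior atoms are unshared.
Net atoms = 8 × 1/8 + 4 × 1/2 + 8 × 1/4 + 1 = 1 + 2 + 2 + 1 = 6.

6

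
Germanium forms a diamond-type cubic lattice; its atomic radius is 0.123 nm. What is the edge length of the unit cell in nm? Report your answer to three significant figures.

0.568 nm

In a diamond cubic lattice, nearest neighbors lie along the body diagonal with √3·a = 8r.
a = 8r/√3 = 8 × 0.123 / 1.7321 = 0.568 nm.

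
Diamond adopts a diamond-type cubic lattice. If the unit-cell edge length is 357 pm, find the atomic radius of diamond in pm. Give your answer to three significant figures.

In a diamond cubic lattice, nearest neighbors lie along the body diagonal with √3·a = 8r.
r = √3·a/8 = 1.7321 × 357 / 8 = 77.3 pm.

77.3 pm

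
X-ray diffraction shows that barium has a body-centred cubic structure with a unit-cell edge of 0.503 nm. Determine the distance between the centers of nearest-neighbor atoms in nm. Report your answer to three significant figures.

0.436 nm

In a BCC structure, atoms touch along the body diagonal, so √3·a = 4r; the nearest-neighbor distance equals 2r = 0.8660·a.
d = 0.8660 × 0.503 = 0.436 nm.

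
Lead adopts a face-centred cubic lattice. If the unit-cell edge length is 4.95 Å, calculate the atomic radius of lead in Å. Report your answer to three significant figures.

1.75 Å

In an FCC lattice, atoms touch along the face diagonal, so √2·a = 4r.
r = √2·a/4 = 1.4142 × 4.95 / 4 = 1.75 Å.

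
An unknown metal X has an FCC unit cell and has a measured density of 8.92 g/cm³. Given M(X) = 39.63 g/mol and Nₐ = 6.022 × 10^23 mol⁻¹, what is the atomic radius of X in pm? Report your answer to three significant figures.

For an FCC cell (Z = 4), a³ = Z·M/(N_A·ρ) = 4 × 39.63 / (6.022 × 10²³ × 8.920) = 2.951 × 10^-23 cm³, so a = 3.090 × 10^-8 cm = 309.0 pm.
Atoms touch along the face diagonal, so √2·a = 4r, so r = 0.3536 × a = 109 pm.

109 pm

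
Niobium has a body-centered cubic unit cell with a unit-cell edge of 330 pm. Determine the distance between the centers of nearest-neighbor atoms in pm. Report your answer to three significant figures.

In a BCC structure, atoms touch along the body diagonal, so √3·a = 4r; the nearest-neighbor distance equals 2r = 0.8660·a.
d = 0.8660 × 330 = 286 pm.

286 pm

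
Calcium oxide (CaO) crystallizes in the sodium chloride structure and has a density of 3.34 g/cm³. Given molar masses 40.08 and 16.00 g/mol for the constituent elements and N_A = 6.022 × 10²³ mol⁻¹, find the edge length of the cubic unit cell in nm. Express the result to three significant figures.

0.481 nm

M(CaO) = 56.08 g/mol; Z = 4 formula units per cell.
a³ = Z·M/(N_A·ρ) = 4 × 56.08 / (6.022 × 10²³ × 3.34) = 1.115 × 10^-22 cm³, so a = 4.813 × 10^-8 cm = 0.481 nm.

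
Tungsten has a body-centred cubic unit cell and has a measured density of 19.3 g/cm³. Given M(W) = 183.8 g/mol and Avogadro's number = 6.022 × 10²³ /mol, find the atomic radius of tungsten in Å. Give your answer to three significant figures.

For a BCC cell (Z = 2), a³ = Z·M/(N_A·ρ) = 2 × 183.8 / (6.022 × 10²³ × 19.30) = 3.163 × 10^-23 cm³, so a = 3.162 × 10^-8 cm = 3.162 Å.
Atoms touch along the body diagonal, so √3·a = 4r, so r = 0.4330 × a = 1.37 Å.

1.37 Å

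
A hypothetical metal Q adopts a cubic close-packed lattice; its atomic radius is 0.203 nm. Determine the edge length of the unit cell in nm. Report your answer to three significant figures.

0.574 nm

In an FCC lattice, atoms touch along the face diagonal, so √2·a = 4r.
a = 4r/√2 = 4 × 0.203 / 1.4142 = 0.574 nm.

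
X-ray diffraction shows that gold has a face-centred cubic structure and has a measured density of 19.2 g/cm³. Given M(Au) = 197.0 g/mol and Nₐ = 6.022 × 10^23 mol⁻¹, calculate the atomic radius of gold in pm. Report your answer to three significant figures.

For an FCC cell (Z = 4), a³ = Z·M/(N_A·ρ) = 4 × 197.0 / (6.022 × 10²³ × 19.20) = 6.815 × 10^-23 cm³, so a = 4.085 × 10^-8 cm = 408.5 pm.
Atoms touch along the face diagonal, so √2·a = 4r, so r = 0.3536 × a = 144 pm.

144 pm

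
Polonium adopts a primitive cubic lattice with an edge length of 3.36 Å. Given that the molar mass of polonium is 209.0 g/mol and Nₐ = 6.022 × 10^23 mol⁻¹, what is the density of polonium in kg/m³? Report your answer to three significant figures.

A simple cubic unit cell contains Z = 1 atom.
Cell volume: a³ = (3.36 Å)³ = (3.360 × 10^-8 cm)³ = 3.793 × 10^-23 cm³.
ρ = Z·M/(N_A·a³) = 1 × 209.0 / (6.022 × 10²³ × 3.793 × 10^-23) = 9.149 g/cm³ = 9150 kg/m³.

9150 kg/m³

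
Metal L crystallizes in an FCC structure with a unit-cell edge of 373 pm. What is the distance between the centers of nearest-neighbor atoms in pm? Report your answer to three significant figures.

In an FCC structure, atoms touch along the face diagonal, so √2·a = 4r; the nearest-neighbor distance equals 2r = 0.7071·a.
d = 0.7071 × 373 = 264 pm.

264 pm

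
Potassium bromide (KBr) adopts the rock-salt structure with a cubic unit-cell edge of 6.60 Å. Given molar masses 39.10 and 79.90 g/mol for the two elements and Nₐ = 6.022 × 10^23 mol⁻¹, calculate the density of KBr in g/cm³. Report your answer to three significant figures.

The rock-salt structure contains Z = 4 formula units per cell; M(KBr) = 39.10 + 79.90 = 119.0 g/mol.
a³ = (6.600 × 10^-8 cm)³ = 2.875 × 10^-22 cm³.
ρ = 4 × 119.0 / (6.022 × 10²³ × 2.875 × 10^-22) = 2.749 g/cm³.

2.75 g/cm³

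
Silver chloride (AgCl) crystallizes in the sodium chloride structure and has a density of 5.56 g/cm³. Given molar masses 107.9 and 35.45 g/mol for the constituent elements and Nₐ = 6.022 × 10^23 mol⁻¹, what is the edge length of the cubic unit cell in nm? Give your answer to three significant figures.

0.555 nm

M(AgCl) = 143.35 g/mol; Z = 4 formula units per cell.
a³ = Z·M/(N_A·ρ) = 4 × 143.35 / (6.022 × 10²³ × 5.56) = 1.713 × 10^-22 cm³, so a = 5.553 × 10^-8 cm = 0.555 nm.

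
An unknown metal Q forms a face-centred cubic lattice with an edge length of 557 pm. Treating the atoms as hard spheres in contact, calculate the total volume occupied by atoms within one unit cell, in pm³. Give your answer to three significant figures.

1.28 × 10^8 pm³

In an FCC lattice atoms touch along the face diagonal, so √2·a = 4r, so r = 0.3536a = 196.9 pm.
V_atoms = Z × (4/3)πr³ = 4 × (4/3)π × (196.9)³ = 1.28 × 10^8 pm³.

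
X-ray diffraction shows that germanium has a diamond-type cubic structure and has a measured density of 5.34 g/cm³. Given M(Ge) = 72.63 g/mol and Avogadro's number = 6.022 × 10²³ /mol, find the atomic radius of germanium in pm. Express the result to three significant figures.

122 pm

For a diamond cubic cell (Z = 8), a³ = Z·M/(N_A·ρ) = 8 × 72.63 / (6.022 × 10²³ × 5.340) = 1.807 × 10^-22 cm³, so a = 5.653 × 10^-8 cm = 565.3 pm.
Nearest neighbors lie along the body diagonal with √3·a = 8r, so r = 0.2165 × a = 122 pm.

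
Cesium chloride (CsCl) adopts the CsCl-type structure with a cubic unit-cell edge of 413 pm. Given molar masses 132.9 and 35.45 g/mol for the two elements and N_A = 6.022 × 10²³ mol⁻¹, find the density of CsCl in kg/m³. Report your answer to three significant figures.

The CsCl-type structure contains Z = 1 formula unit per cell; M(CsCl) = 132.9 + 35.45 = 168.35 g/mol.
a³ = (4.130 × 10^-8 cm)³ = 7.044 × 10^-23 cm³.
ρ = 1 × 168.35 / (6.022 × 10²³ × 7.044 × 10^-23) = 3.968 g/cm³ = 3970 kg/m³.

3970 kg/m³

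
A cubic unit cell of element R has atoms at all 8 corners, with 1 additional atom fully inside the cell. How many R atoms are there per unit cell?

2

Corner atoms are shared by 8 cells (1/8 each), interior atoms are unshared.
Net atoms = 8 × 1/8 + 1 = 1 + 1 = 2.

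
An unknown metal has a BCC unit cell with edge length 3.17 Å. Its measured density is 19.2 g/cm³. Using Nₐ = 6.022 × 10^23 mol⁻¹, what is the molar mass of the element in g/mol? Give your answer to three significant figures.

184 g/mol

A BCC cell has Z = 2 atoms; a = 3.170 × 10^-8 cm.
M = ρ·N_A·a³/Z = 19.2 × 6.022 × 10²³ × 3.186 × 10^-23 / 2 = 184 g/mol.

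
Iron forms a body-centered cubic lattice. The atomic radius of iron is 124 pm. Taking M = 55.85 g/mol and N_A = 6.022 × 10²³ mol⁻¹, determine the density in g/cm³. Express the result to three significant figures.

7.90 g/cm³

In a BCC lattice, atoms touch along the body diagonal, so √3·a = 4r, giving a = 286.4 pm = 2.864 × 10^-8 cm.
With Z = 2, ρ = Z·M/(N_A·a³) = 2 × 55.85 / (6.022 × 10²³ × 2.348 × 10^-23) = 7.899 g/cm³.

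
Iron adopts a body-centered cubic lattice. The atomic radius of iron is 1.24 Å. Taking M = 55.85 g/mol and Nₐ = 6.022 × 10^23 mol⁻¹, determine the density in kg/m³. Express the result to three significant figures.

7900 kg/m³

In a BCC lattice, atoms touch along the body diagonal, so √3·a = 4r, giving a = 2.864 Å = 2.864 × 10^-8 cm.
With Z = 2, ρ = Z·M/(N_A·a³) = 2 × 55.85 / (6.022 × 10²³ × 2.348 × 10^-23) = 7.899 g/cm³ = 7900 kg/m³.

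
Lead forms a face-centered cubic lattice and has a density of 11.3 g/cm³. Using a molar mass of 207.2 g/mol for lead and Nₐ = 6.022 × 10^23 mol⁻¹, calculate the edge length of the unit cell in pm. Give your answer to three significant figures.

496 pm

With Z = 4 atoms per FCC cell, a³ = Z·M/(N_A·ρ) = 4 × 207.2 / (6.022 × 10²³ × 11.30 g/cm³) = 1.218 × 10^-22 cm³.
a = (1.218 × 10^-22)^(1/3) = 4.957 × 10^-8 cm = 496 pm.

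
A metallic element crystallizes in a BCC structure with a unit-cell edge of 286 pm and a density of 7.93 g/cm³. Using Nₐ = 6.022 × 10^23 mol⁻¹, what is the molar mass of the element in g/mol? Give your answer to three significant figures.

55.9 g/mol

A BCC cell has Z = 2 atoms; a = 2.860 × 10^-8 cm.
M = ρ·N_A·a³/Z = 7.93 × 6.022 × 10²³ × 2.339 × 10^-23 / 2 = 55.9 g/mol.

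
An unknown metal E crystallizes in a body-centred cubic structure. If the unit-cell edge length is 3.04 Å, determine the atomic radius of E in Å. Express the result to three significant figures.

In a BCC lattice, atoms touch along the body diagonal, so √3·a = 4r.
r = √3·a/4 = 1.7321 × 3.04 / 4 = 1.32 Å.

1.32 Å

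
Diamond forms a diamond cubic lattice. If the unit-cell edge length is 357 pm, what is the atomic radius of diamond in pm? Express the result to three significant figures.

In a diamond cubic lattice, nearest neighbors lie along the body diagonal with √3·a = 8r.
r = √3·a/8 = 1.7321 × 357 / 8 = 77.3 pm.

77.3 pm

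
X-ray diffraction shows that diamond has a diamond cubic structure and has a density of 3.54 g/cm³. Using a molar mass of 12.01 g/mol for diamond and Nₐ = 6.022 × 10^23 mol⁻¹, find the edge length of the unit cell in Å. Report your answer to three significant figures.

With Z = 8 atoms per diamond cubic cell, a³ = Z·M/(N_A·ρ) = 8 × 12.01 / (6.022 × 10²³ × 3.540 g/cm³) = 4.507 × 10^-23 cm³.
a = (4.507 × 10^-23)^(1/3) = 3.559 × 10^-8 cm = 3.56 Å.

3.56 Å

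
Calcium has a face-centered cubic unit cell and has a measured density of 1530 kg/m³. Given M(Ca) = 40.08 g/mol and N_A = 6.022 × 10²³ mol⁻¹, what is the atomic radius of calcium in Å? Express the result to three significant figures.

1.97 Å

For an FCC cell (Z = 4), a³ = Z·M/(N_A·ρ) = 4 × 40.08 / (6.022 × 10²³ × 1.530) = 1.740 × 10^-22 cm³, so a = 5.583 × 10^-8 cm = 5.583 Å.
Atoms touch along the face diagonal, so √2·a = 4r, so r = 0.3536 × a = 1.97 Å.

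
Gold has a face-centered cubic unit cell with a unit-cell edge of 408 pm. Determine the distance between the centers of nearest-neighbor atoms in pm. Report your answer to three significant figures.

288 pm

In an FCC structure, atoms touch along the face diagonal, so √2·a = 4r; the nearest-neighbor distance equals 2r = 0.7071·a.
d = 0.7071 × 408 = 288 pm.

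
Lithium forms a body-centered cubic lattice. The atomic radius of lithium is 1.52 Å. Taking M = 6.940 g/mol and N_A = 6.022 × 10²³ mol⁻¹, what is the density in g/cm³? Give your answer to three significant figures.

In a BCC lattice, atoms touch along the body diagonal, so √3·a = 4r, giving a = 3.510 Å = 3.510 × 10^-8 cm.
With Z = 2, ρ = Z·M/(N_A·a³) = 2 × 6.940 / (6.022 × 10²³ × 4.325 × 10^-23) = 0.5329 g/cm³.

0.533 g/cm³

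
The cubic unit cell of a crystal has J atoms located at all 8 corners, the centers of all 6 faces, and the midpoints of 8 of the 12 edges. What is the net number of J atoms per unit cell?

6

Corner atoms are shared by 8 cells (1/8 each), face atoms by 2 (1/2 each), edge atoms by 4 (1/4 each).
Net atoms = 8 × 1/8 + 6 × 1/2 + 8 × 1/4 = 1 + 3 + 2 = 6.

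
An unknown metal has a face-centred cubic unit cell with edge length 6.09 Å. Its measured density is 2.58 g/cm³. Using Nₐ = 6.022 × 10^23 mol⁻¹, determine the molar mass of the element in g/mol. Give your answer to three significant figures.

87.7 g/mol

An FCC cell has Z = 4 atoms; a = 6.090 × 10^-8 cm.
M = ρ·N_A·a³/Z = 2.58 × 6.022 × 10²³ × 2.259 × 10^-22 / 4 = 87.7 g/mol.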